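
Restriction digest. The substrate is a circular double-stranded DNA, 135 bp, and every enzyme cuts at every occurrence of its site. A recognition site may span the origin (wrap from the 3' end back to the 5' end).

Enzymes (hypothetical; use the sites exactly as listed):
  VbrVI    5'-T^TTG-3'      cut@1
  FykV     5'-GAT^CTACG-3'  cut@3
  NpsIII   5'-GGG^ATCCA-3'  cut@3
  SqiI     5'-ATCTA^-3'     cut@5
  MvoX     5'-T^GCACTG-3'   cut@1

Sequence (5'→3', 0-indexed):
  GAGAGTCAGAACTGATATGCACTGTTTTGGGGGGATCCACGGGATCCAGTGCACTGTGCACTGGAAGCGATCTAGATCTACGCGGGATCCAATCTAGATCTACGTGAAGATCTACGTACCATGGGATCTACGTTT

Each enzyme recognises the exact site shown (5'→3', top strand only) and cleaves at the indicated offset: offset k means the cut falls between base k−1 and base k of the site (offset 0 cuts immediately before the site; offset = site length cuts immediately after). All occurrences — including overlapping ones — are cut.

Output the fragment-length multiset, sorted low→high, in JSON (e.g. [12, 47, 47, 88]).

[3,3,3,3,3,3,3,6,7,7,8,8,9,9,10,13,17,20]

Per-enzyme occurrences:
  VbrVI TTTG/1: at [25, 132] ⇒ [26, 133]
  FykV GATCTACG/3: at [74, 96, 108, 124] ⇒ [77, 99, 111, 127]
  NpsIII GGGATCCA/3: at [31, 40, 83] ⇒ [34, 43, 86]
  SqiI ATCTA/5: at [69, 75, 91, 97, 109, 125] ⇒ [74, 80, 96, 102, 114, 130]
  MvoX TGCACTG/1: at [17, 49, 56] ⇒ [18, 50, 57]

Pooled cuts: [18, 26, 34, 43, 50, 57, 74, 77, 80, 86, 96, 99, 102, 111, 114, 127, 130, 133]

Fragments:
  18→26: 8 bp
  26→34: 8 bp
  34→43: 9 bp
  43→50: 7 bp
  50→57: 7 bp
  57→74: 17 bp
  74→77: 3 bp
  77→80: 3 bp
  80→86: 6 bp
  86→96: 10 bp
  96→99: 3 bp
  99→102: 3 bp
  102→111: 9 bp
  111→114: 3 bp
  114→127: 13 bp
  127→130: 3 bp
  130→133: 3 bp
  133→18 (wrap): 135-133+18 = 20 bp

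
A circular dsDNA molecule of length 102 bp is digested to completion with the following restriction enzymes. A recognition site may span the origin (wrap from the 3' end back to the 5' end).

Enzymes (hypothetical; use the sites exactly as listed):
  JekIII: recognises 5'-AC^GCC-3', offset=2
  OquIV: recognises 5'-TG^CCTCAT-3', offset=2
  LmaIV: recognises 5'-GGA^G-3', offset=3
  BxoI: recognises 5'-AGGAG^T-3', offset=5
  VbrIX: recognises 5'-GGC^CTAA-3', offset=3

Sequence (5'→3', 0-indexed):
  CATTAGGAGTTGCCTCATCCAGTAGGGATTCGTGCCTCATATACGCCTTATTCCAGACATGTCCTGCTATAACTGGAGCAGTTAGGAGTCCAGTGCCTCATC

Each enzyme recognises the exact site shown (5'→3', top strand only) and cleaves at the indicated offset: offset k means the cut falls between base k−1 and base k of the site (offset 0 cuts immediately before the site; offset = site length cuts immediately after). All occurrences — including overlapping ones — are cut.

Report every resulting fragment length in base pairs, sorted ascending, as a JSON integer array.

Scan for sites:
  JekIII ACGCC/2: at [42] ⇒ [44]
  OquIV TGCCTCAT/2: at [10, 32, 93] ⇒ [12, 34, 95]
  LmaIV GGAG/3: at [5, 74, 84] ⇒ [8, 77, 87]
  BxoI AGGAGT/5: at [4, 83] ⇒ [9, 88]
  VbrIX (GGCCTAA, off=3): no sites

All cut coordinates (distinct, sorted): [8, 9, 12, 34, 44, 77, 87, 88, 95]

Fragment lengths:
  8→9: 1 bp
  9→12: 3 bp
  12→34: 22 bp
  34→44: 10 bp
  44→77: 33 bp
  77→87: 10 bp
  87→88: 1 bp
  88→95: 7 bp
  95→8 (wrap): 102-95+8 = 15 bp

[1,1,3,7,10,10,15,22,33]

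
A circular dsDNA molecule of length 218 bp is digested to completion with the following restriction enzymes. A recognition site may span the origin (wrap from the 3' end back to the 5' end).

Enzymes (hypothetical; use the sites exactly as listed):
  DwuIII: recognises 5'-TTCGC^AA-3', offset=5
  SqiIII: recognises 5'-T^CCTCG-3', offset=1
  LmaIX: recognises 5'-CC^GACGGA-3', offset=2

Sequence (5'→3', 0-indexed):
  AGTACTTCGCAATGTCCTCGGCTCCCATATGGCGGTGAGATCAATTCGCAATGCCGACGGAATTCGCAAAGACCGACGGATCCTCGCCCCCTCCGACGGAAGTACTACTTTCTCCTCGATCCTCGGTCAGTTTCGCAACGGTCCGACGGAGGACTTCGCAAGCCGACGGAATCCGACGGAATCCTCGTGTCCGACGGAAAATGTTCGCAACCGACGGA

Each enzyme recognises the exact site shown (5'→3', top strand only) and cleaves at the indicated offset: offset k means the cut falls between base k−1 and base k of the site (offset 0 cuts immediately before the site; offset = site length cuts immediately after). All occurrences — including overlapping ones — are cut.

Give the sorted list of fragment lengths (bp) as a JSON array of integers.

[4,5,5,6,7,7,7,8,8,10,10,12,13,15,16,16,16,19,34]

Per-enzyme occurrences:
  DwuIII TTCGCAA/5: at [5, 44, 62, 131, 154, 203] ⇒ [10, 49, 67, 136, 159, 208]
  SqiIII TCCTCG/1: at [14, 80, 112, 119, 181] ⇒ [15, 81, 113, 120, 182]
  LmaIX CCGACGGA/2: at [53, 72, 92, 142, 162, 172, 190, 210] ⇒ [55, 74, 94, 144, 164, 174, 192, 212]

All cut coordinates (distinct, sorted): [10, 15, 49, 55, 67, 74, 81, 94, 113, 120, 136, 144, 159, 164, 174, 182, 192, 208, 212]

Fragments:
  10→15: 5 bp
  15→49: 34 bp
  49→55: 6 bp
  55→67: 12 bp
  67→74: 7 bp
  74→81: 7 bp
  81→94: 13 bp
  94→113: 19 bp
  113→120: 7 bp
  120→136: 16 bp
  136→144: 8 bp
  144→159: 15 bp
  159→164: 5 bp
  164→174: 10 bp
  174→182: 8 bp
  182→192: 10 bp
  192→208: 16 bp
  208→212: 4 bp
  212→10 (wrap): 218-212+10 = 16 bp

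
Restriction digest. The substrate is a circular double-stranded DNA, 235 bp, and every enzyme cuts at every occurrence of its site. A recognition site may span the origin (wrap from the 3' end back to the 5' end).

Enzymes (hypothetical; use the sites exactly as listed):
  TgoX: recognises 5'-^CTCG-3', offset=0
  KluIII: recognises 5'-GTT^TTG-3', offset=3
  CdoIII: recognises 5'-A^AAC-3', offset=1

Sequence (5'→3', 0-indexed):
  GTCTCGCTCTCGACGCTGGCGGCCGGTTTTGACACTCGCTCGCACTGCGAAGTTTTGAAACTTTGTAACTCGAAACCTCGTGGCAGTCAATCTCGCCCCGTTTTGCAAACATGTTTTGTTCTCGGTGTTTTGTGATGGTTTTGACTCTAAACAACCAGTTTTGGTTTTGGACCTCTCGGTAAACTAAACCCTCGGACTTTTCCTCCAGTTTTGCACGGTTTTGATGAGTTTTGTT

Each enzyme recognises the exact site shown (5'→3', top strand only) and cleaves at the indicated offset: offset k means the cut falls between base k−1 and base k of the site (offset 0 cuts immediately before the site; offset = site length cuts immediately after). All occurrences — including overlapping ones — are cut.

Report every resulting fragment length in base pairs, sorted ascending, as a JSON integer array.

Per-enzyme occurrences:
  TgoX CTCG/0: at [2, 8, 34, 38, 68, 76, 91, 120, 174, 190] ⇒ [2, 8, 34, 38, 68, 76, 91, 120, 174, 190]
  KluIII GTTTTG/3: at [25, 51, 99, 112, 126, 137, 157, 163, 207, 217, 227] ⇒ [28, 54, 102, 115, 129, 140, 160, 166, 210, 220, 230]
  CdoIII AAAC/1: at [57, 72, 106, 148, 180, 185] ⇒ [58, 73, 107, 149, 181, 186]

Pooled cuts: [2, 8, 28, 34, 38, 54, 58, 68, 73, 76, 91, 102, 107, 115, 120, 129, 140, 149, 160, 166, 174, 181, 186, 190, 210, 220, 230]

Fragments:
  2→8: 6 bp
  8→28: 20 bp
  28→34: 6 bp
  34→38: 4 bp
  38→54: 16 bp
  54→58: 4 bp
  58→68: 10 bp
  68→73: 5 bp
  73→76: 3 bp
  76→91: 15 bp
  91→102: 11 bp
  102→107: 5 bp
  107→115: 8 bp
  115→120: 5 bp
  120→129: 9 bp
  129→140: 11 bp
  140→149: 9 bp
  149→160: 11 bp
  160→166: 6 bp
  166→174: 8 bp
  174→181: 7 bp
  181→186: 5 bp
  186→190: 4 bp
  190→210: 20 bp
  210→220: 10 bp
  220→230: 10 bp
  230→2 (wrap): 235-230+2 = 7 bp

[3,4,4,4,5,5,5,5,6,6,6,7,7,8,8,9,9,10,10,10,11,11,11,15,16,20,20]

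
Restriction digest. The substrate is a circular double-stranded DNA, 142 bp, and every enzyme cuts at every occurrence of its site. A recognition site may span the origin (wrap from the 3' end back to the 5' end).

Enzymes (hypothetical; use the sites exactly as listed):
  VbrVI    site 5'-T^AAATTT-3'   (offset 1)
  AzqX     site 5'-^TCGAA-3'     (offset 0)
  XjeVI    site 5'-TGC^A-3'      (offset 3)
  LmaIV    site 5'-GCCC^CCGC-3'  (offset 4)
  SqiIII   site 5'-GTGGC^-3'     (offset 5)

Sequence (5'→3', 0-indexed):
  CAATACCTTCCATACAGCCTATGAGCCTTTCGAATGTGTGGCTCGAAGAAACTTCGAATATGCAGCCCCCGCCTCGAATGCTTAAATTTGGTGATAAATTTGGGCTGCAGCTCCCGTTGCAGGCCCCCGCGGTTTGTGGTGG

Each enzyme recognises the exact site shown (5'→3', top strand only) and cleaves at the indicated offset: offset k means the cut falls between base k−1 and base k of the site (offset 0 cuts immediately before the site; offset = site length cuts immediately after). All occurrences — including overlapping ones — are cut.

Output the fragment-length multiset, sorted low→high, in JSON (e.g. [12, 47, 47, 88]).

[5,5,6,10,10,11,12,12,13,13,17,28]

Site scan:
  VbrVI (TAAATTT, off=1): starts [82, 94] → cuts [83, 95]
  AzqX (TCGAA, off=0): starts [29, 42, 53, 73] → cuts [29, 42, 53, 73]
  XjeVI (TGCA, off=3): starts [60, 105, 117] → cuts [63, 108, 120]
  LmaIV (GCCCCCGC, off=4): starts [64, 122] → cuts [68, 126]
  SqiIII (GTGGC, off=5): starts [37, 138] → cuts [1, 42]

All cut coordinates (distinct, sorted): [1, 29, 42, 53, 63, 68, 73, 83, 95, 108, 120, 126]

Fragments:
  1→29: 28 bp
  29→42: 13 bp
  42→53: 11 bp
  53→63: 10 bp
  63→68: 5 bp
  68→73: 5 bp
  73→83: 10 bp
  83→95: 12 bp
  95→108: 13 bp
  108→120: 12 bp
  120→126: 6 bp
  126→1 (wrap): 142-126+1 = 17 bp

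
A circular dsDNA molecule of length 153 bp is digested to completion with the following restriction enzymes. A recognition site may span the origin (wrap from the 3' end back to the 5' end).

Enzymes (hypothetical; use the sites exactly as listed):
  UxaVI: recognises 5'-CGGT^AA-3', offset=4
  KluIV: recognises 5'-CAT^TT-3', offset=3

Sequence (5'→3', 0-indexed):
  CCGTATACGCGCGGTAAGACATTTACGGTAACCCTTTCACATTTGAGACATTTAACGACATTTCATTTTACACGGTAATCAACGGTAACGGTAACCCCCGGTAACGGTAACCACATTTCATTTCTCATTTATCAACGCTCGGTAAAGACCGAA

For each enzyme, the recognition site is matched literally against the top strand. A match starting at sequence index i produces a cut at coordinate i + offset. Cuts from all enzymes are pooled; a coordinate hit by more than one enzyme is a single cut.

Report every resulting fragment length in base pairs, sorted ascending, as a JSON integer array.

[5,5,6,6,7,7,7,8,9,10,10,10,10,13,15,25]

Site scan:
  UxaVI (CGGTAA, off=4): starts [11, 25, 72, 82, 88, 98, 104, 139] → cuts [15, 29, 76, 86, 92, 102, 108, 143]
  KluIV (CATTT, off=3): starts [19, 39, 48, 58, 63, 113, 118, 125] → cuts [22, 42, 51, 61, 66, 116, 121, 128]

All cut coordinates (distinct, sorted): [15, 22, 29, 42, 51, 61, 66, 76, 86, 92, 102, 108, 116, 121, 128, 143]

Fragments:
  15→22: 7 bp
  22→29: 7 bp
  29→42: 13 bp
  42→51: 9 bp
  51→61: 10 bp
  61→66: 5 bp
  66→76: 10 bp
  76→86: 10 bp
  86→92: 6 bp
  92→102: 10 bp
  102→108: 6 bp
  108→116: 8 bp
  116→121: 5 bp
  121→128: 7 bp
  128→143: 15 bp
  143→15 (wrap): 153-143+15 = 25 bp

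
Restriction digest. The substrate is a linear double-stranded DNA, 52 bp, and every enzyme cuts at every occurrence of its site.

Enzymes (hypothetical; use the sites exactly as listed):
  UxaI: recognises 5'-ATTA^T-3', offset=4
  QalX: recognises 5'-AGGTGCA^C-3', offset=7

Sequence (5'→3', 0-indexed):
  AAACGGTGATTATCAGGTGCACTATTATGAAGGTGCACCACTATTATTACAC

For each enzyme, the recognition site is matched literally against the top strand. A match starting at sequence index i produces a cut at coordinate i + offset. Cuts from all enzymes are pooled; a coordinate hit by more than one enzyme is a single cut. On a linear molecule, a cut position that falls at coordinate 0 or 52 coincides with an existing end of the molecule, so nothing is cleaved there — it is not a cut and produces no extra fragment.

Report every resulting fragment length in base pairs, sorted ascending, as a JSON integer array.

Scan for sites:
  UxaI ATTAT/4: at [8, 23, 42] ⇒ [12, 27, 46]
  QalX AGGTGCAC/7: at [14, 30] ⇒ [21, 37]

Pooled cuts: [12, 21, 27, 37, 46]

Fragments:
  [0,12): 12 bp
  [12,21): 9 bp
  [21,27): 6 bp
  [27,37): 10 bp
  [37,46): 9 bp
  [46,52): 6 bp

[6,6,9,9,10,12]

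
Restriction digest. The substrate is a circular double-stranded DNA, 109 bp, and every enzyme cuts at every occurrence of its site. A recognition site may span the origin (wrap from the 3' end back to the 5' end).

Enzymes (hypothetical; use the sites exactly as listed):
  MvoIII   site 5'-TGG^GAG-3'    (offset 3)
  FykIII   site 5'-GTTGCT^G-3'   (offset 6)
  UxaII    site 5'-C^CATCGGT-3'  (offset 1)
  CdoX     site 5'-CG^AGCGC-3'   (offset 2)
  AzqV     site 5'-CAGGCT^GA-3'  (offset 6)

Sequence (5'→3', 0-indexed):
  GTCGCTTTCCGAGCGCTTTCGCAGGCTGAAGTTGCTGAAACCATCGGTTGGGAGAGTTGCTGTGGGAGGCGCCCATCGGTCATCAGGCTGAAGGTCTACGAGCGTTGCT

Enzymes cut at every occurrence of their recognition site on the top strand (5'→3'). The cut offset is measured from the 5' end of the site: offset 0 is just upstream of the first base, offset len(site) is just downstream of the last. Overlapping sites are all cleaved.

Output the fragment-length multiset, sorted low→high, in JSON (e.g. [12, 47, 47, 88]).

[4,5,8,9,10,10,11,16,16,20]

Per-enzyme occurrences:
  MvoIII (TGGGAG, off=3): starts [48, 62] → cuts [51, 65]
  FykIII (GTTGCTG, off=6): starts [30, 55, 103] → cuts [0, 36, 61]
  UxaII (CCATCGGT, off=1): starts [40, 72] → cuts [41, 73]
  CdoX (CGAGCGC, off=2): starts [9] → cuts [11]
  AzqV (CAGGCTGA, off=6): starts [21, 83] → cuts [27, 89]

All cut coordinates (distinct, sorted): [0, 11, 27, 36, 41, 51, 61, 65, 73, 89]

Fragments:
  0→11: 11 bp
  11→27: 16 bp
  27→36: 9 bp
  36→41: 5 bp
  41→51: 10 bp
  51→61: 10 bp
  61→65: 4 bp
  65→73: 8 bp
  73→89: 16 bp
  89→0 (wrap): 109-89+0 = 20 bp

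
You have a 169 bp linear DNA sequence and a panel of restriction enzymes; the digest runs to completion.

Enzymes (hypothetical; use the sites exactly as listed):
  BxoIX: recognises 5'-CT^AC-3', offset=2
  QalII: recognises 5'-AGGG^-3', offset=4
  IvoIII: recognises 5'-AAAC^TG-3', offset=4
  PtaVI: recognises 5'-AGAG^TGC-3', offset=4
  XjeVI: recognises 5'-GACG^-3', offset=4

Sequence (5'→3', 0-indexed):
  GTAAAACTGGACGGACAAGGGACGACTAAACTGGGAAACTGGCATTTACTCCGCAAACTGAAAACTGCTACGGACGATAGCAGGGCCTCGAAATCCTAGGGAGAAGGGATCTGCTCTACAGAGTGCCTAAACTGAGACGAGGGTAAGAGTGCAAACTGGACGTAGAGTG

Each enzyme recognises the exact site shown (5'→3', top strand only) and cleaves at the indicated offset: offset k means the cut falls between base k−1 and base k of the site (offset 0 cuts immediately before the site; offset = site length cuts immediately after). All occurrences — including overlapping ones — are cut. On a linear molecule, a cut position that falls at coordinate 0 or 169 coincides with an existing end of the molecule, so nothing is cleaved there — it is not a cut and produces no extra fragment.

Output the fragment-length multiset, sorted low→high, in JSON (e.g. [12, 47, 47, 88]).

Per-enzyme occurrences:
  BxoIX CTAC/2: at [67, 115] ⇒ [69, 117]
  QalII AGGG/4: at [17, 81, 97, 104, 139] ⇒ [21, 85, 101, 108, 143]
  IvoIII AAACTG/4: at [3, 27, 35, 54, 61, 128, 152] ⇒ [7, 31, 39, 58, 65, 132, 156]
  PtaVI AGAGTGC/4: at [119, 145] ⇒ [123, 149]
  XjeVI GACG/4: at [9, 20, 72, 135, 158] ⇒ [13, 24, 76, 139, 162]

Pooled cuts: [7, 13, 21, 24, 31, 39, 58, 65, 69, 76, 85, 101, 108, 117, 123, 132, 139, 143, 149, 156, 162]

Fragments:
  [0,7): 7 bp
  [7,13): 6 bp
  [13,21): 8 bp
  [21,24): 3 bp
  [24,31): 7 bp
  [31,39): 8 bp
  [39,58): 19 bp
  [58,65): 7 bp
  [65,69): 4 bp
  [69,76): 7 bp
  [76,85): 9 bp
  [85,101): 16 bp
  [101,108): 7 bp
  [108,117): 9 bp
  [117,123): 6 bp
  [123,132): 9 bp
  [132,139): 7 bp
  [139,143): 4 bp
  [143,149): 6 bp
  [149,156): 7 bp
  [156,162): 6 bp
  [162,169): 7 bp

[3,4,4,6,6,6,6,7,7,7,7,7,7,7,7,8,8,9,9,9,16,19]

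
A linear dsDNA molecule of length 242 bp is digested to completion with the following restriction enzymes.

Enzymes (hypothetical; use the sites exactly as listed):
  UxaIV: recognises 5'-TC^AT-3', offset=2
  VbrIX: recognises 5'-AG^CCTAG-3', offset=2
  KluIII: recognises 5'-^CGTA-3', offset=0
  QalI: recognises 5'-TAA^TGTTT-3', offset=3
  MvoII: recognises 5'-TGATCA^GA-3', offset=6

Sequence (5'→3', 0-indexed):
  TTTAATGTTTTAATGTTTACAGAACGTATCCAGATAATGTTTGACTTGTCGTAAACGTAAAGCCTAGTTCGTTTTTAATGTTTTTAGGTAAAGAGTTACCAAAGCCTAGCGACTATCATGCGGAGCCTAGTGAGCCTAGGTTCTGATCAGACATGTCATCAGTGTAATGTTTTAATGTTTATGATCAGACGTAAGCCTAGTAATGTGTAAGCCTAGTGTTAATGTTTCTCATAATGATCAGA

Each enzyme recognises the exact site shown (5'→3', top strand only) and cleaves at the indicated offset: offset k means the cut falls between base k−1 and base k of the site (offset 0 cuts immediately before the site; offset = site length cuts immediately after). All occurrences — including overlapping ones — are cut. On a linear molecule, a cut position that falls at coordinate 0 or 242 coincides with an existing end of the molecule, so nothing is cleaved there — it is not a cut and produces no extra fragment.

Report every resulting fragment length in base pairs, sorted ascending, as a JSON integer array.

Scan for sites:
  UxaIV (TCAT, off=2): starts [115, 155, 228] → cuts [117, 157, 230]
  VbrIX (AGCCTAG, off=2): starts [60, 102, 123, 132, 193, 209] → cuts [62, 104, 125, 134, 195, 211]
  KluIII (CGTA, off=0): starts [24, 49, 55, 189] → cuts [24, 49, 55, 189]
  QalI (TAATGTTT, off=3): starts [2, 10, 34, 75, 164, 172, 219] → cuts [5, 13, 37, 78, 167, 175, 222]
  MvoII (TGATCAGA, off=6): starts [143, 181, 234] → cuts [149, 187, 240]

Pooled cuts: [5, 13, 24, 37, 49, 55, 62, 78, 104, 117, 125, 134, 149, 157, 167, 175, 187, 189, 195, 211, 222, 230, 240]

Fragments:
  [0,5): 5 bp
  [5,13): 8 bp
  [13,24): 11 bp
  [24,37): 13 bp
  [37,49): 12 bp
  [49,55): 6 bp
  [55,62): 7 bp
  [62,78): 16 bp
  [78,104): 26 bp
  [104,117): 13 bp
  [117,125): 8 bp
  [125,134): 9 bp
  [134,149): 15 bp
  [149,157): 8 bp
  [157,167): 10 bp
  [167,175): 8 bp
  [175,187): 12 bp
  [187,189): 2 bp
  [189,195): 6 bp
  [195,211): 16 bp
  [211,222): 11 bp
  [222,230): 8 bp
  [230,240): 10 bp
  [240,242): 2 bp

[2,2,5,6,6,7,8,8,8,8,8,9,10,10,11,11,12,12,13,13,15,16,16,26]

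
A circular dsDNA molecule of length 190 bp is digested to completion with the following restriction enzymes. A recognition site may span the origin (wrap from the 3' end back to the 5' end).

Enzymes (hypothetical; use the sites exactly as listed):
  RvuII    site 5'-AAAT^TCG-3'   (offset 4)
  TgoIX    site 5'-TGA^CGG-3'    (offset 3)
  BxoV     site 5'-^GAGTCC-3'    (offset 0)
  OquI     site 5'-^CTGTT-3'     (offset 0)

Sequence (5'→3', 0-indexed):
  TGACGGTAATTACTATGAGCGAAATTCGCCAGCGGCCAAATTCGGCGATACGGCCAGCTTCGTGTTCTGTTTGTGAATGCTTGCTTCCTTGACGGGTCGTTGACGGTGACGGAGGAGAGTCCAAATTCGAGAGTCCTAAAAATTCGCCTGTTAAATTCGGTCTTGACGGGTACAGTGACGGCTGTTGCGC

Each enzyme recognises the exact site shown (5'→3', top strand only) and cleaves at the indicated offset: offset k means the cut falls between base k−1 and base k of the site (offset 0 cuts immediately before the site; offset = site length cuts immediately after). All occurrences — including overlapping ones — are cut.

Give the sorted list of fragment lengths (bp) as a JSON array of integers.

[3,4,4,6,7,9,10,10,11,12,12,13,16,22,25,26]

Site scan:
  RvuII AAATTCG/4: at [21, 37, 122, 139, 152] ⇒ [25, 41, 126, 143, 156]
  TgoIX TGACGG/3: at [0, 89, 100, 106, 163, 175] ⇒ [3, 92, 103, 109, 166, 178]
  BxoV GAGTCC/0: at [116, 130] ⇒ [116, 130]
  OquI CTGTT/0: at [66, 147, 181] ⇒ [66, 147, 181]

All cut coordinates (distinct, sorted): [3, 25, 41, 66, 92, 103, 109, 116, 126, 130, 143, 147, 156, 166, 178, 181]

Fragment lengths:
  3→25: 22 bp
  25→41: 16 bp
  41→66: 25 bp
  66→92: 26 bp
  92→103: 11 bp
  103→109: 6 bp
  109→116: 7 bp
  116→126: 10 bp
  126→130: 4 bp
  130→143: 13 bp
  143→147: 4 bp
  147→156: 9 bp
  156→166: 10 bp
  166→178: 12 bp
  178→181: 3 bp
  181→3 (wrap): 190-181+3 = 12 bp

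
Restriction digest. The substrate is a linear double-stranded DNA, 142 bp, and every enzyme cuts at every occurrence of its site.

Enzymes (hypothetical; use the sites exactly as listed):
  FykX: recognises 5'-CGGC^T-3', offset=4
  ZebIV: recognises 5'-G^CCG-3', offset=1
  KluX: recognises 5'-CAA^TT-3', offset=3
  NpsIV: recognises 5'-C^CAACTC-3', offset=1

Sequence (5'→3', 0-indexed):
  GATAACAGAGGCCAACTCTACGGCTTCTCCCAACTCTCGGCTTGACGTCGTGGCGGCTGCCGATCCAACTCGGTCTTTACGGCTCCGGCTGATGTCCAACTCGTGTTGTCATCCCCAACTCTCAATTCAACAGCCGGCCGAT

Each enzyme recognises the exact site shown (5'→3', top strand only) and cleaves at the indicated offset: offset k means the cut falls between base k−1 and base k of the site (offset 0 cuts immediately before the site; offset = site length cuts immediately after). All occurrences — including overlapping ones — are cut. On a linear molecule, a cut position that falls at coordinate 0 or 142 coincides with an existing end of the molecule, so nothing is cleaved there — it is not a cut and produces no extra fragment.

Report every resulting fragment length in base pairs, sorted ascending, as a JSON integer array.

[2,4,5,6,6,6,7,8,10,11,12,12,16,18,19]

Site scan:
  FykX (CGGCT, off=4): starts [20, 37, 53, 79, 85] → cuts [24, 41, 57, 83, 89]
  ZebIV (GCCG, off=1): starts [58, 132, 136] → cuts [59, 133, 137]
  KluX (CAATT, off=3): starts [122] → cuts [125]
  NpsIV (CCAACTC, off=1): starts [11, 29, 64, 95, 114] → cuts [12, 30, 65, 96, 115]

Pooled cuts: [12, 24, 30, 41, 57, 59, 65, 83, 89, 96, 115, 125, 133, 137]

Fragments:
  [0,12): 12 bp
  [12,24): 12 bp
  [24,30): 6 bp
  [30,41): 11 bp
  [41,57): 16 bp
  [57,59): 2 bp
  [59,65): 6 bp
  [65,83): 18 bp
  [83,89): 6 bp
  [89,96): 7 bp
  [96,115): 19 bp
  [115,125): 10 bp
  [125,133): 8 bp
  [133,137): 4 bp
  [137,142): 5 bp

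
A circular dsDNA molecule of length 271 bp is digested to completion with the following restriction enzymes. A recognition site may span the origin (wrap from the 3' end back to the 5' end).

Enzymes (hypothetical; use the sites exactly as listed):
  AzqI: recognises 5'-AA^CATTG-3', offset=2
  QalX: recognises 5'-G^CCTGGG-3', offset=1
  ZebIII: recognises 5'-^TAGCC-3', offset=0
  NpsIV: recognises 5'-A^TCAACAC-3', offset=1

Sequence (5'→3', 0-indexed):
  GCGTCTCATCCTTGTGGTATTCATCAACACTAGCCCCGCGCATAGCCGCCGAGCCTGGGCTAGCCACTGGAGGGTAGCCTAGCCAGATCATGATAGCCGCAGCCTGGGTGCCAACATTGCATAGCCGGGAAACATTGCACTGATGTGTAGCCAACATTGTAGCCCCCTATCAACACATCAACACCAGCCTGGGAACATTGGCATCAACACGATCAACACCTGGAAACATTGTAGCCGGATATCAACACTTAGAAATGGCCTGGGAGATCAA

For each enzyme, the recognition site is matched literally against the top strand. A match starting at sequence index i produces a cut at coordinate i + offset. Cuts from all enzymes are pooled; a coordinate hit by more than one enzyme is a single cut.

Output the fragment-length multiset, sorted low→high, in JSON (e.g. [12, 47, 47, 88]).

Per-enzyme occurrences:
  AzqI (AACATTG, off=2): starts [112, 130, 152, 193, 224] → cuts [114, 132, 154, 195, 226]
  QalX (GCCTGGG, off=1): starts [52, 101, 186, 257] → cuts [53, 102, 187, 258]
  ZebIII (TAGCC, off=0): starts [30, 42, 60, 74, 79, 93, 121, 147, 159, 231] → cuts [30, 42, 60, 74, 79, 93, 121, 147, 159, 231]
  NpsIV (ATCAACAC, off=1): starts [22, 168, 176, 202, 211, 240] → cuts [23, 169, 177, 203, 212, 241]

Pooled cuts: [23, 30, 42, 53, 60, 74, 79, 93, 102, 114, 121, 132, 147, 154, 159, 169, 177, 187, 195, 203, 212, 226, 231, 241, 258]

Fragments:
  23→30: 7 bp
  30→42: 12 bp
  42→53: 11 bp
  53→60: 7 bp
  60→74: 14 bp
  74→79: 5 bp
  79→93: 14 bp
  93→102: 9 bp
  102→114: 12 bp
  114→121: 7 bp
  121→132: 11 bp
  132→147: 15 bp
  147→154: 7 bp
  154→159: 5 bp
  159→169: 10 bp
  169→177: 8 bp
  177→187: 10 bp
  187→195: 8 bp
  195→203: 8 bp
  203→212: 9 bp
  212→226: 14 bp
  226→231: 5 bp
  231→241: 10 bp
  241→258: 17 bp
  258→23 (wrap): 271-258+23 = 36 bp

[5,5,5,7,7,7,7,8,8,8,9,9,10,10,10,11,11,12,12,14,14,14,15,17,36]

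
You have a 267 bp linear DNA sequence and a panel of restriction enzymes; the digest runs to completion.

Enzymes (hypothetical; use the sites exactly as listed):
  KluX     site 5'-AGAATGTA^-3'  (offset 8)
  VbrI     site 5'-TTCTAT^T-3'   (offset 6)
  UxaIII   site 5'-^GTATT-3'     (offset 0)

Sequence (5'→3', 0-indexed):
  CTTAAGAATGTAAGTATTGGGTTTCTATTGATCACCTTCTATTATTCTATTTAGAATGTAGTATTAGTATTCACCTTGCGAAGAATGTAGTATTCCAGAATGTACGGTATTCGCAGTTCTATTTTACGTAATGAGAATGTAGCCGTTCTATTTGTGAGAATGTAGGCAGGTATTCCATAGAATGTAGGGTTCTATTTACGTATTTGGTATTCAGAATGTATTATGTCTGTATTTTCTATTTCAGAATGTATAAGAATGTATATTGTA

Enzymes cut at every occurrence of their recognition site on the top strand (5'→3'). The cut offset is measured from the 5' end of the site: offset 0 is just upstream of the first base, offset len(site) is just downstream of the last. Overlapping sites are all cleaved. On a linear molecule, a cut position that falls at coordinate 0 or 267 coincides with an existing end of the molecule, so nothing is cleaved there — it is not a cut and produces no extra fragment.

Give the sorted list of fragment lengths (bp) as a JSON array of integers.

[1,2,3,4,5,6,7,7,8,8,9,10,10,10,11,11,11,12,13,14,15,15,16,17,19,23]

Site scan:
  KluX (AGAATGTA, off=8): starts [4, 52, 81, 96, 133, 156, 178, 212, 242, 252] → cuts [12, 60, 89, 104, 141, 164, 186, 220, 250, 260]
  VbrI (TTCTATT, off=6): starts [22, 36, 44, 116, 145, 189, 233] → cuts [28, 42, 50, 122, 151, 195, 239]
  UxaIII (GTATT, off=0): starts [13, 60, 66, 89, 106, 169, 199, 206, 217, 228] → cuts [13, 60, 66, 89, 106, 169, 199, 206, 217, 228]

All cut coordinates (distinct, sorted): [12, 13, 28, 42, 50, 60, 66, 89, 104, 106, 122, 141, 151, 164, 169, 186, 195, 199, 206, 217, 220, 228, 239, 250, 260]

Fragments:
  [0,12): 12 bp
  [12,13): 1 bp
  [13,28): 15 bp
  [28,42): 14 bp
  [42,50): 8 bp
  [50,60): 10 bp
  [60,66): 6 bp
  [66,89): 23 bp
  [89,104): 15 bp
  [104,106): 2 bp
  [106,122): 16 bp
  [122,141): 19 bp
  [141,151): 10 bp
  [151,164): 13 bp
  [164,169): 5 bp
  [169,186): 17 bp
  [186,195): 9 bp
  [195,199): 4 bp
  [199,206): 7 bp
  [206,217): 11 bp
  [217,220): 3 bp
  [220,228): 8 bp
  [228,239): 11 bp
  [239,250): 11 bp
  [250,260): 10 bp
  [260,267): 7 bp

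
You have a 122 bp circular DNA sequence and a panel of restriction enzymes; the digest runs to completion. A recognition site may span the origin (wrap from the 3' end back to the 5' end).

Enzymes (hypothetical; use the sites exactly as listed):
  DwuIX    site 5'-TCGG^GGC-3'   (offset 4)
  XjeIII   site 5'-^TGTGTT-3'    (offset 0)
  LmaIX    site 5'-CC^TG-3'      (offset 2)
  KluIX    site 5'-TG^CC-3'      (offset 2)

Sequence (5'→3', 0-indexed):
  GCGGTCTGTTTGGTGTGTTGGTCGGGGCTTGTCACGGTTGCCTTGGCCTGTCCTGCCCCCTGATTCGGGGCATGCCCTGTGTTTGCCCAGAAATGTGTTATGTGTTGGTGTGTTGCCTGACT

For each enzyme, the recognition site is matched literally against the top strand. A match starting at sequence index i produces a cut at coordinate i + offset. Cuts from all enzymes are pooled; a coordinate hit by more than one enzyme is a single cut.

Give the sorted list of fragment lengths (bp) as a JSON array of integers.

[2,2,3,5,5,6,7,7,8,8,8,8,8,12,15,18]

Scan for sites:
  DwuIX TCGGGGC/4: at [21, 64] ⇒ [25, 68]
  XjeIII TGTGTT/0: at [13, 77, 93, 100, 108] ⇒ [13, 77, 93, 100, 108]
  LmaIX CCTG/2: at [46, 51, 58, 75, 115] ⇒ [48, 53, 60, 77, 117]
  KluIX TGCC/2: at [38, 53, 72, 83, 113] ⇒ [40, 55, 74, 85, 115]

All cut coordinates (distinct, sorted): [13, 25, 40, 48, 53, 55, 60, 68, 74, 77, 85, 93, 100, 108, 115, 117]

Fragments:
  13→25: 12 bp
  25→40: 15 bp
  40→48: 8 bp
  48→53: 5 bp
  53→55: 2 bp
  55→60: 5 bp
  60→68: 8 bp
  68→74: 6 bp
  74→77: 3 bp
  77→85: 8 bp
  85→93: 8 bp
  93→100: 7 bp
  100→108: 8 bp
  108→115: 7 bp
  115→117: 2 bp
  117→13 (wrap): 122-117+13 = 18 bp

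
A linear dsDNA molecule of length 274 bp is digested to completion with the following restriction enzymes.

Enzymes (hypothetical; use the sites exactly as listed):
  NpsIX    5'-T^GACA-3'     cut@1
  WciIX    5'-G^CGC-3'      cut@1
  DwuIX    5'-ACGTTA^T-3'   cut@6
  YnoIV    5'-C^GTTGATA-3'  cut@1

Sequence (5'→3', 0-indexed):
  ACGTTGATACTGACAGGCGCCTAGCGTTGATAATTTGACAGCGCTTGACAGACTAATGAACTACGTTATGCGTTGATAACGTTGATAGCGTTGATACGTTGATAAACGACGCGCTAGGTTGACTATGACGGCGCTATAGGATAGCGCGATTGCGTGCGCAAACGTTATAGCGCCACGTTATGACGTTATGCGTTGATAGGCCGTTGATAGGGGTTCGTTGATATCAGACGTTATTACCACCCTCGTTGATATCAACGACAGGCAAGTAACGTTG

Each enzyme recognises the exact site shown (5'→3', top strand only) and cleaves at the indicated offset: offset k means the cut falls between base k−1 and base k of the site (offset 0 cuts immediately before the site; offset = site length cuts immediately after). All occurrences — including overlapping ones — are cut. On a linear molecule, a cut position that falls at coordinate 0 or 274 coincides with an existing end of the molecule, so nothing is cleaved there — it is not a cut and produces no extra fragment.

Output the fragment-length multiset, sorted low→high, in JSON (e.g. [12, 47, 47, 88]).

[2,3,3,3,5,5,6,8,8,8,9,9,9,10,11,11,11,11,12,13,14,14,17,20,22,30]

Scan for sites:
  NpsIX TGACA/1: at [10, 35, 45] ⇒ [11, 36, 46]
  WciIX GCGC/1: at [16, 40, 110, 130, 143, 155, 169] ⇒ [17, 41, 111, 131, 144, 156, 170]
  DwuIX ACGTTAT/6: at [62, 161, 174, 182, 227] ⇒ [68, 167, 180, 188, 233]
  YnoIV CGTTGATA/1: at [1, 24, 70, 79, 88, 96, 190, 201, 215, 243] ⇒ [2, 25, 71, 80, 89, 97, 191, 202, 216, 244]

All cut coordinates (distinct, sorted): [2, 11, 17, 25, 36, 41, 46, 68, 71, 80, 89, 97, 111, 131, 144, 156, 167, 170, 180, 188, 191, 202, 216, 233, 244]

Fragments:
  [0,2): 2 bp
  [2,11): 9 bp
  [11,17): 6 bp
  [17,25): 8 bp
  [25,36): 11 bp
  [36,41): 5 bp
  [41,46): 5 bp
  [46,68): 22 bp
  [68,71): 3 bp
  [71,80): 9 bp
  [80,89): 9 bp
  [89,97): 8 bp
  [97,111): 14 bp
  [111,131): 20 bp
  [131,144): 13 bp
  [144,156): 12 bp
  [156,167): 11 bp
  [167,170): 3 bp
  [170,180): 10 bp
  [180,188): 8 bp
  [188,191): 3 bp
  [191,202): 11 bp
  [202,216): 14 bp
  [216,233): 17 bp
  [233,244): 11 bp
  [244,274): 30 bp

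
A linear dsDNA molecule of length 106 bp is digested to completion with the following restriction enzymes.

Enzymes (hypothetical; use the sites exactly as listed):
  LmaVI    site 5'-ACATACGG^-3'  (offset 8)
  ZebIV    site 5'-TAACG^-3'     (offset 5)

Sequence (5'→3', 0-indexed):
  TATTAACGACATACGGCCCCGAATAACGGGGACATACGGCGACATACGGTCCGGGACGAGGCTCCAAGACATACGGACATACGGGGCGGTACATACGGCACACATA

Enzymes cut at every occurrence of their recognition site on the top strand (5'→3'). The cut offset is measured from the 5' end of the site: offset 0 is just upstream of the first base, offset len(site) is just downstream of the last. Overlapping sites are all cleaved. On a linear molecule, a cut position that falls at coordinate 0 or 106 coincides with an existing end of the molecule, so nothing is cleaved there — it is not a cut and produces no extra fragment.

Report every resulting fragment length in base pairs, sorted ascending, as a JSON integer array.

Scan for sites:
  LmaVI (ACATACGG, off=8): starts [8, 31, 41, 68, 76, 90] → cuts [16, 39, 49, 76, 84, 98]
  ZebIV (TAACG, off=5): starts [3, 23] → cuts [8, 28]

All cut coordinates (distinct, sorted): [8, 16, 28, 39, 49, 76, 84, 98]

Fragments:
  [0,8): 8 bp
  [8,16): 8 bp
  [16,28): 12 bp
  [28,39): 11 bp
  [39,49): 10 bp
  [49,76): 27 bp
  [76,84): 8 bp
  [84,98): 14 bp
  [98,106): 8 bp

[8,8,8,8,10,11,12,14,27]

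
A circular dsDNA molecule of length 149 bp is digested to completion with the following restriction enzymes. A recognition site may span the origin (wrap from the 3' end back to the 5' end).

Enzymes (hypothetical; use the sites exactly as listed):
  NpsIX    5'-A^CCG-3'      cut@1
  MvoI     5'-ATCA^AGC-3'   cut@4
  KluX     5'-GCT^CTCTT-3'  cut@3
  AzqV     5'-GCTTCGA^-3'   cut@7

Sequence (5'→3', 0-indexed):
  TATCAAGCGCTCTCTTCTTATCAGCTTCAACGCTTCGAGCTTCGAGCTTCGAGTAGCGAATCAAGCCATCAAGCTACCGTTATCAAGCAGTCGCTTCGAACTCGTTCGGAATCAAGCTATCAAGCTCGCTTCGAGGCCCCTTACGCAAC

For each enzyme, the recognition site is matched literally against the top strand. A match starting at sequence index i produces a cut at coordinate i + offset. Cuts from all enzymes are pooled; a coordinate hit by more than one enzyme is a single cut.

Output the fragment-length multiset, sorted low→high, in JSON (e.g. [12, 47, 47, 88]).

Per-enzyme occurrences:
  NpsIX ACCG/1: at [75] ⇒ [76]
  MvoI ATCAAGC/4: at [1, 59, 67, 81, 110, 118] ⇒ [5, 63, 71, 85, 114, 122]
  KluX GCTCTCTT/3: at [8] ⇒ [11]
  AzqV GCTTCGA/7: at [31, 38, 45, 92, 127] ⇒ [38, 45, 52, 99, 134]

All cut coordinates (distinct, sorted): [5, 11, 38, 45, 52, 63, 71, 76, 85, 99, 114, 122, 134]

Fragments:
  5→11: 6 bp
  11→38: 27 bp
  38→45: 7 bp
  45→52: 7 bp
  52→63: 11 bp
  63→71: 8 bp
  71→76: 5 bp
  76→85: 9 bp
  85→99: 14 bp
  99→114: 15 bp
  114→122: 8 bp
  122→134: 12 bp
  134→5 (wrap): 149-134+5 = 20 bp

[5,6,7,7,8,8,9,11,12,14,15,20,27]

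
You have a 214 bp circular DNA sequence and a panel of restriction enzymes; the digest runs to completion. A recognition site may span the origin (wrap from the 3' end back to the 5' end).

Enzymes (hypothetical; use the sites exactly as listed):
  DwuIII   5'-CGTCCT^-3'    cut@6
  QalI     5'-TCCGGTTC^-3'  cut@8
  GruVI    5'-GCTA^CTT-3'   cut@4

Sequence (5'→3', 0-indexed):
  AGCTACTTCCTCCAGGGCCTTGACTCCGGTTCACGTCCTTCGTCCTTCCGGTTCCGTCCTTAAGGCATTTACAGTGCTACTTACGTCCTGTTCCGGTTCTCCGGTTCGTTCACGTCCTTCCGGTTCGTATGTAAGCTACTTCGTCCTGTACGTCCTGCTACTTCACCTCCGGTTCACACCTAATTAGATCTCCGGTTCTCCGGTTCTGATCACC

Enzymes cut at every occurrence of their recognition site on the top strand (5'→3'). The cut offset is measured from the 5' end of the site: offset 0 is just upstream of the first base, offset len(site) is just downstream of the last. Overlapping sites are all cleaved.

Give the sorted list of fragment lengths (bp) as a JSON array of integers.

Per-enzyme occurrences:
  DwuIII (CGTCCT, off=6): starts [33, 40, 54, 83, 112, 141, 150] → cuts [39, 46, 60, 89, 118, 147, 156]
  QalI (TCCGGTTC, off=8): starts [24, 46, 91, 99, 118, 167, 190, 198] → cuts [32, 54, 99, 107, 126, 175, 198, 206]
  GruVI (GCTACTT, off=4): starts [1, 75, 134, 156] → cuts [5, 79, 138, 160]

All cut coordinates (distinct, sorted): [5, 32, 39, 46, 54, 60, 79, 89, 99, 107, 118, 126, 138, 147, 156, 160, 175, 198, 206]

Fragments:
  5→32: 27 bp
  32→39: 7 bp
  39→46: 7 bp
  46→54: 8 bp
  54→60: 6 bp
  60→79: 19 bp
  79→89: 10 bp
  89→99: 10 bp
  99→107: 8 bp
  107→118: 11 bp
  118→126: 8 bp
  126→138: 12 bp
  138→147: 9 bp
  147→156: 9 bp
  156→160: 4 bp
  160→175: 15 bp
  175→198: 23 bp
  198→206: 8 bp
  206→5 (wrap): 214-206+5 = 13 bp

[4,6,7,7,8,8,8,8,9,9,10,10,11,12,13,15,19,23,27]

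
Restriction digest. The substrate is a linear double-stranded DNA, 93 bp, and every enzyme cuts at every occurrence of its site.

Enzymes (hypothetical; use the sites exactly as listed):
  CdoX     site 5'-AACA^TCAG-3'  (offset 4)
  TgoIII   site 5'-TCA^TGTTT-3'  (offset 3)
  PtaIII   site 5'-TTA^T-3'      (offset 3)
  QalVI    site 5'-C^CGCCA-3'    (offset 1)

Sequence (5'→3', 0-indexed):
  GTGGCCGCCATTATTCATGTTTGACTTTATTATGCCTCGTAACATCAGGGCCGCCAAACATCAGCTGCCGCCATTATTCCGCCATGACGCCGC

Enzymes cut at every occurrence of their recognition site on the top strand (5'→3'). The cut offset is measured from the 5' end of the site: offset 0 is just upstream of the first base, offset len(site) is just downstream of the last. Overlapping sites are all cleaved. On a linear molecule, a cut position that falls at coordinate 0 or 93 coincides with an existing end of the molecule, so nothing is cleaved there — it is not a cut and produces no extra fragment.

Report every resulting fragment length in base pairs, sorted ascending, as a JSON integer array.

[3,3,4,5,7,8,8,8,9,12,12,14]

Site scan:
  CdoX AACATCAG/4: at [40, 56] ⇒ [44, 60]
  TgoIII TCATGTTT/3: at [14] ⇒ [17]
  PtaIII TTAT/3: at [10, 26, 29, 73] ⇒ [13, 29, 32, 76]
  QalVI CCGCCA/1: at [4, 50, 67, 78] ⇒ [5, 51, 68, 79]

All cut coordinates (distinct, sorted): [5, 13, 17, 29, 32, 44, 51, 60, 68, 76, 79]

Fragments:
  [0,5): 5 bp
  [5,13): 8 bp
  [13,17): 4 bp
  [17,29): 12 bp
  [29,32): 3 bp
  [32,44): 12 bp
  [44,51): 7 bp
  [51,60): 9 bp
  [60,68): 8 bp
  [68,76): 8 bp
  [76,79): 3 bp
  [79,93): 14 bp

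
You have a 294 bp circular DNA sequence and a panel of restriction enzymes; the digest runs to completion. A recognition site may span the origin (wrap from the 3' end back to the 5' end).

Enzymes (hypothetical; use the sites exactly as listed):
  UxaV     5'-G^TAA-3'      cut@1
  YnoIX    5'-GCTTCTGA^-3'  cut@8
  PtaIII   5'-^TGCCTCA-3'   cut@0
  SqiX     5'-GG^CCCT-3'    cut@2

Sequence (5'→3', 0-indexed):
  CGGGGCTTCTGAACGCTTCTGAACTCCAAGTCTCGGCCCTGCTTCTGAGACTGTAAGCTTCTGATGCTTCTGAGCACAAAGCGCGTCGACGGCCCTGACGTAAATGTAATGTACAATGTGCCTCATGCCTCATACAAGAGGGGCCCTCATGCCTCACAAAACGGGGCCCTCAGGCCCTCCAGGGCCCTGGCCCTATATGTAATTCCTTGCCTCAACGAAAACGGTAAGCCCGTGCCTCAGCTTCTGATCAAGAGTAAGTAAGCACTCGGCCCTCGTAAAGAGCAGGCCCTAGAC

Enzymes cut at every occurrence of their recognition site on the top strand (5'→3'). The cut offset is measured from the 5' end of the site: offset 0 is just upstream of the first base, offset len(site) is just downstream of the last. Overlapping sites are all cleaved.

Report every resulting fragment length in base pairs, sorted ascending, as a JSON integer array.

[4,5,6,6,6,6,7,7,8,8,8,8,9,9,10,10,11,11,11,12,12,14,15,17,17,18,19,20]

Site scan:
  UxaV GTAA/1: at [52, 99, 105, 198, 223, 253, 257, 274] ⇒ [53, 100, 106, 199, 224, 254, 258, 275]
  YnoIX GCTTCTGA/8: at [4, 14, 40, 56, 65, 239] ⇒ [12, 22, 48, 64, 73, 247]
  PtaIII TGCCTCA/0: at [118, 125, 149, 207, 232] ⇒ [118, 125, 149, 207, 232]
  SqiX GGCCCT/2: at [34, 90, 141, 164, 172, 182, 188, 267, 284] ⇒ [36, 92, 143, 166, 174, 184, 190, 269, 286]

Pooled cuts: [12, 22, 36, 48, 53, 64, 73, 92, 100, 106, 118, 125, 143, 149, 166, 174, 184, 190, 199, 207, 224, 232, 247, 254, 258, 269, 275, 286]

Fragments:
  12→22: 10 bp
  22→36: 14 bp
  36→48: 12 bp
  48→53: 5 bp
  53→64: 11 bp
  64→73: 9 bp
  73→92: 19 bp
  92→100: 8 bp
  100→106: 6 bp
  106→118: 12 bp
  118→125: 7 bp
  125→143: 18 bp
  143→149: 6 bp
  149→166: 17 bp
  166→174: 8 bp
  174→184: 10 bp
  184→190: 6 bp
  190→199: 9 bp
  199→207: 8 bp
  207→224: 17 bp
  224→232: 8 bp
  232→247: 15 bp
  247→254: 7 bp
  254→258: 4 bp
  258→269: 11 bp
  269→275: 6 bp
  275→286: 11 bp
  286→12 (wrap): 294-286+12 = 20 bp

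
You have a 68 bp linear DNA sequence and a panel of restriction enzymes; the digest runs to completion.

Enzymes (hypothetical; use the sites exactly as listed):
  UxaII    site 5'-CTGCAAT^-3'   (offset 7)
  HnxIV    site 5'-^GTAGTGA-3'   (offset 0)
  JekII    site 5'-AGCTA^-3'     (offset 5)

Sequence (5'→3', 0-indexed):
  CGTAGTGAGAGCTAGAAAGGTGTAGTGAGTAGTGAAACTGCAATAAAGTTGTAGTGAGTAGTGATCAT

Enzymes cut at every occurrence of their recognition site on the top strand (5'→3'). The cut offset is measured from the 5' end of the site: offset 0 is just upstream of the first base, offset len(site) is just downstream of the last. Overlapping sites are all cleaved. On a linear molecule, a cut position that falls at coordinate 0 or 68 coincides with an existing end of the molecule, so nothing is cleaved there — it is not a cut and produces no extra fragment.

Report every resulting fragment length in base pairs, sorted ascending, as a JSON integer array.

[1,6,7,7,7,11,13,16]

Per-enzyme occurrences:
  UxaII CTGCAAT/7: at [37] ⇒ [44]
  HnxIV GTAGTGA/0: at [1, 21, 28, 50, 57] ⇒ [1, 21, 28, 50, 57]
  JekII AGCTA/5: at [9] ⇒ [14]

All cut coordinates (distinct, sorted): [1, 14, 21, 28, 44, 50, 57]

Fragments:
  [0,1): 1 bp
  [1,14): 13 bp
  [14,21): 7 bp
  [21,28): 7 bp
  [28,44): 16 bp
  [44,50): 6 bp
  [50,57): 7 bp
  [57,68): 11 bp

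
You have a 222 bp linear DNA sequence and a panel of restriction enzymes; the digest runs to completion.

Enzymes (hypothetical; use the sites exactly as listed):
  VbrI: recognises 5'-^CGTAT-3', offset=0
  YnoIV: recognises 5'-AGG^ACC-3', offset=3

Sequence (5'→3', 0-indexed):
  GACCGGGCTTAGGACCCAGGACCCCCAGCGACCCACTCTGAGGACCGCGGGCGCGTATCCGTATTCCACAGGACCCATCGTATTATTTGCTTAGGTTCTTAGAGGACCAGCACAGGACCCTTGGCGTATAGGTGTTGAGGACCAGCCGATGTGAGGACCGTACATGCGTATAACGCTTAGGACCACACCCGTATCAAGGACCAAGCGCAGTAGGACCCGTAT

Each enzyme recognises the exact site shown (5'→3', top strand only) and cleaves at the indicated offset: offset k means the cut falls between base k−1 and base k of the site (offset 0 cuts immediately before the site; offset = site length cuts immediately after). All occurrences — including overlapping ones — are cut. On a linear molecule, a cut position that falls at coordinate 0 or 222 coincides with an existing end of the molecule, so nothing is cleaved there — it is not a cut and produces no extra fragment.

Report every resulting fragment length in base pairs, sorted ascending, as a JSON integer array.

Per-enzyme occurrences:
  VbrI CGTAT/0: at [53, 59, 78, 124, 166, 189, 217] ⇒ [53, 59, 78, 124, 166, 189, 217]
  YnoIV AGGACC/3: at [10, 17, 40, 69, 102, 113, 137, 153, 178, 196, 211] ⇒ [13, 20, 43, 72, 105, 116, 140, 156, 181, 199, 214]

All cut coordinates (distinct, sorted): [13, 20, 43, 53, 59, 72, 78, 105, 116, 124, 140, 156, 166, 181, 189, 199, 214, 217]

Fragment lengths:
  [0,13): 13 bp
  [13,20): 7 bp
  [20,43): 23 bp
  [43,53): 10 bp
  [53,59): 6 bp
  [59,72): 13 bp
  [72,78): 6 bp
  [78,105): 27 bp
  [105,116): 11 bp
  [116,124): 8 bp
  [124,140): 16 bp
  [140,156): 16 bp
  [156,166): 10 bp
  [166,181): 15 bp
  [181,189): 8 bp
  [189,199): 10 bp
  [199,214): 15 bp
  [214,217): 3 bp
  [217,222): 5 bp

[3,5,6,6,7,8,8,10,10,10,11,13,13,15,15,16,16,23,27]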